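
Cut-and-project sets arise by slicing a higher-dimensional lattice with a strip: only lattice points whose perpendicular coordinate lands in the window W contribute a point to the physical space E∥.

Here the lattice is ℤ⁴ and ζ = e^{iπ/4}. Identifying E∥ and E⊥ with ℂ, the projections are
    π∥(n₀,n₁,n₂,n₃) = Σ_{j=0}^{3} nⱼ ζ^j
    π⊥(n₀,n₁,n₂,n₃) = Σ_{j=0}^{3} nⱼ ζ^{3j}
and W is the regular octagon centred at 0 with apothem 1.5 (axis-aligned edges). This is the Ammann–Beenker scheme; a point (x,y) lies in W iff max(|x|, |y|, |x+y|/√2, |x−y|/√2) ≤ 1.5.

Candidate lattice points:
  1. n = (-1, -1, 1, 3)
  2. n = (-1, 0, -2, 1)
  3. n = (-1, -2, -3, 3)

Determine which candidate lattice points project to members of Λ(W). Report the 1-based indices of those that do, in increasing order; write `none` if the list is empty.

none

π⊥(n) = n₀ + n₁ζ³ + n₂ζ⁶ + n₃ζ⁹ where ζ = e^{iπ/4}.
candidate 1: n = (-1, -1, 1, 3) → π⊥ ≈ (+1.828427, +0.414214); max(|x|,|y|,|x±y|/√2) = 1.828427 > 1.5 ⇒ ∉ W
candidate 2: n = (-1, 0, -2, 1) → π⊥ ≈ (-0.292893, +2.707107); max(|x|,|y|,|x±y|/√2) = 2.707107 > 1.5 ⇒ ∉ W
candidate 3: n = (-1, -2, -3, 3) → π⊥ ≈ (+2.535534, +3.707107); max(|x|,|y|,|x±y|/√2) = 4.414214 > 1.5 ⇒ ∉ W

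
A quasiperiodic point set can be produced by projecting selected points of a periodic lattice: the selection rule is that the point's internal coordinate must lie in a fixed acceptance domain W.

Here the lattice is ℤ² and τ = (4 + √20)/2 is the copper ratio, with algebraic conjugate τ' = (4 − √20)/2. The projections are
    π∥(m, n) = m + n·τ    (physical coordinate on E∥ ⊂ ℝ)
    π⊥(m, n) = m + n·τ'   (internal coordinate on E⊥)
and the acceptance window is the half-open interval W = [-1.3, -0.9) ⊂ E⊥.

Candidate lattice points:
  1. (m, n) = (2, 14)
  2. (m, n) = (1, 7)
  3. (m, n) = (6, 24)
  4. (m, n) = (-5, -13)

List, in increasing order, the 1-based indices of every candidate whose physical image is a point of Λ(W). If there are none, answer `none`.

Numerically τ ≈ 4.2361 and τ' = −1/τ ≈ -0.2361.
candidate 1: (m,n)=(2,14) → π∥ = 2+14·τ ≈ 61.3050, π⊥ = 2+14·τ' ≈ -1.3050 ∉ [-1.3, -0.9) ⇒ out
candidate 2: (m,n)=(1,7) → π∥ = 1+7·τ ≈ 30.6525, π⊥ = 1+7·τ' ≈ -0.6525 ∉ [-1.3, -0.9) ⇒ out
candidate 3: (m,n)=(6,24) → π∥ = 6+24·τ ≈ 107.6656, π⊥ = 6+24·τ' ≈ 0.3344 ∉ [-1.3, -0.9) ⇒ out
candidate 4: (m,n)=(-5,-13) → π∥ = -5-13·τ ≈ -60.0689, π⊥ = -5-13·τ' ≈ -1.9311 ∉ [-1.3, -0.9) ⇒ out

none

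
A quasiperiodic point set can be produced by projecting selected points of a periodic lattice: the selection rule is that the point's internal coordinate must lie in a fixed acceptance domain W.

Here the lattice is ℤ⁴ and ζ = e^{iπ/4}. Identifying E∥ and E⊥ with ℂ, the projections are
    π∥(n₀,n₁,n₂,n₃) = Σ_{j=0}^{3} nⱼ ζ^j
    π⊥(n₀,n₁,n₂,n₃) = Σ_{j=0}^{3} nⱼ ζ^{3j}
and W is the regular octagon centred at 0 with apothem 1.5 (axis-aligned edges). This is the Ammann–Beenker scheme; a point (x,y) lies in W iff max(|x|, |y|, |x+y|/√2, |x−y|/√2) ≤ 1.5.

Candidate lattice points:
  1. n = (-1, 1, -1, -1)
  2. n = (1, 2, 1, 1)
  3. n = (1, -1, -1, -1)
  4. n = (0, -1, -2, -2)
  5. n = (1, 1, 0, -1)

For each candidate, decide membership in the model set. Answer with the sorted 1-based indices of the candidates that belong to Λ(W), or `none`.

Internal map: ζ^{3j} for j=0..3 gives (1,0), (−√2/2,√2/2), (0,−1), (√2/2,√2/2).
#1 (-1, 1, -1, -1): internal (-2.414214, 1.000000); octagon support 2.414214 vs apothem 1.5 → ∉ W
#2 (1, 2, 1, 1): internal (0.292893, 1.121320); octagon support 1.121320 vs apothem 1.5 → ∈ W
#3 (1, -1, -1, -1): internal (1.000000, -0.414214); octagon support 1.000000 vs apothem 1.5 → ∈ W
#4 (0, -1, -2, -2): internal (-0.707107, -0.121320); octagon support 0.707107 vs apothem 1.5 → ∈ W
#5 (1, 1, 0, -1): internal (-0.414214, 0.000000); octagon support 0.414214 vs apothem 1.5 → ∈ W

2, 3, 4, 5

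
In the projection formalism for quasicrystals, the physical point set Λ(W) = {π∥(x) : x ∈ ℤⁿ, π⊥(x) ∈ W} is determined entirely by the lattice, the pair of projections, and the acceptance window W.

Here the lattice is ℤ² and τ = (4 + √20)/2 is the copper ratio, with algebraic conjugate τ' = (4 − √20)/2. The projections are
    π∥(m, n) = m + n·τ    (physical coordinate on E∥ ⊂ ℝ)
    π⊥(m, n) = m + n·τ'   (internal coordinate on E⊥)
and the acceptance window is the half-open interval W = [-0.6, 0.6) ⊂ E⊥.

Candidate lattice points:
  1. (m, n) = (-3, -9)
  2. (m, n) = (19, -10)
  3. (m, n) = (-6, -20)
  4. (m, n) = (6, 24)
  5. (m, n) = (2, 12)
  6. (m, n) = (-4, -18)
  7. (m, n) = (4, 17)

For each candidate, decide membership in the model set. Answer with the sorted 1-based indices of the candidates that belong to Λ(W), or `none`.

4, 6, 7

τ' = (4−√20)/2 ≈ -0.236068.
#1 (-3,-9): internal coord -3 + (-9)·τ' = -0.875388; -0.875388 ∉ [-0.6, 0.6) → out
#2 (19,-10): internal coord 19 + (-10)·τ' = +21.360680; +21.360680 ∉ [-0.6, 0.6) → out
#3 (-6,-20): internal coord -6 + (-20)·τ' = -1.278640; -1.278640 ∉ [-0.6, 0.6) → out
#4 (6,24): internal coord 6 + (24)·τ' = +0.334369; +0.334369 ∈ [-0.6, 0.6) → IN Λ
#5 (2,12): internal coord 2 + (12)·τ' = -0.832816; -0.832816 ∉ [-0.6, 0.6) → out
#6 (-4,-18): internal coord -4 + (-18)·τ' = +0.249224; +0.249224 ∈ [-0.6, 0.6) → IN Λ
#7 (4,17): internal coord 4 + (17)·τ' = -0.013156; -0.013156 ∈ [-0.6, 0.6) → IN Λ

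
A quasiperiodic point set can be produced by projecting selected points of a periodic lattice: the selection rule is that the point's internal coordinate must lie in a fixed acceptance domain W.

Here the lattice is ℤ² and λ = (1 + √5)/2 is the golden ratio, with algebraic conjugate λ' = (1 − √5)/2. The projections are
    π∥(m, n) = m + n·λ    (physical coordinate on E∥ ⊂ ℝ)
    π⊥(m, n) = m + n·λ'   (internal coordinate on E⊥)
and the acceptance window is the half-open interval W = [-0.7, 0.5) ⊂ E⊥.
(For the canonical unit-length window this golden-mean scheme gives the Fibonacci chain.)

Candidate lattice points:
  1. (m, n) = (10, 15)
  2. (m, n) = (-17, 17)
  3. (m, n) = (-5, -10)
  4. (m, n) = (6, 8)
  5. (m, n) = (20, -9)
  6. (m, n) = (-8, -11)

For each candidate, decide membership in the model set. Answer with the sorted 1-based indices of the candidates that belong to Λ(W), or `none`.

none

Compute λ' = (1−√5)/2 = -0.618034, so π⊥(m,n) = m -0.618034·n.
#1 (10,15): internal coord 10 + (15)·λ' = +0.729490; +0.729490 ∉ [-0.7, 0.5) → out
#2 (-17,17): internal coord -17 + (17)·λ' = -27.506578; -27.506578 ∉ [-0.7, 0.5) → out
#3 (-5,-10): internal coord -5 + (-10)·λ' = +1.180340; +1.180340 ∉ [-0.7, 0.5) → out
#4 (6,8): internal coord 6 + (8)·λ' = +1.055728; +1.055728 ∉ [-0.7, 0.5) → out
#5 (20,-9): internal coord 20 + (-9)·λ' = +25.562306; +25.562306 ∉ [-0.7, 0.5) → out
#6 (-8,-11): internal coord -8 + (-11)·λ' = -1.201626; -1.201626 ∉ [-0.7, 0.5) → out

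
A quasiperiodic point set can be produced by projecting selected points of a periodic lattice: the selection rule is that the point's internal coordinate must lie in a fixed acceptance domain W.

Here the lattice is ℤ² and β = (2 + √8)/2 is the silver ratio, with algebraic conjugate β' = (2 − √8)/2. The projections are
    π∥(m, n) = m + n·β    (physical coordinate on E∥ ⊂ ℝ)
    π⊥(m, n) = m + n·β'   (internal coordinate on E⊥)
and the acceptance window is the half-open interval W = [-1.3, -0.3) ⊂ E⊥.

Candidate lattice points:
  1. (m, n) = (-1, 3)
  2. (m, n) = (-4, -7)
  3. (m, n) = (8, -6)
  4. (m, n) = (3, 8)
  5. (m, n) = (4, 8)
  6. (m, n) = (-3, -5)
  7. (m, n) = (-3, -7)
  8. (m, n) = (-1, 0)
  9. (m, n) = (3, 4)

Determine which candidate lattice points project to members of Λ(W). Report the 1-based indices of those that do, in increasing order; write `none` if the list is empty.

2, 4, 6, 8

Numerically β ≈ 2.414214 and β' = −1/β ≈ -0.414214.
[1] lift (-1,3): star map gives -2.242641; window check -1.3 ≤ -2.242641 < -0.3 is false → out
[2] lift (-4,-7): star map gives -1.100505; window check -1.3 ≤ -1.100505 < -0.3 is true → IN Λ
[3] lift (8,-6): star map gives 10.485281; window check -1.3 ≤ 10.485281 < -0.3 is false → out
[4] lift (3,8): star map gives -0.313708; window check -1.3 ≤ -0.313708 < -0.3 is true → IN Λ
[5] lift (4,8): star map gives 0.686292; window check -1.3 ≤ 0.686292 < -0.3 is false → out
[6] lift (-3,-5): star map gives -0.928932; window check -1.3 ≤ -0.928932 < -0.3 is true → IN Λ
[7] lift (-3,-7): star map gives -0.100505; window check -1.3 ≤ -0.100505 < -0.3 is false → out
[8] lift (-1,0): star map gives -1.000000; window check -1.3 ≤ -1.000000 < -0.3 is true → IN Λ
[9] lift (3,4): star map gives 1.343146; window check -1.3 ≤ 1.343146 < -0.3 is false → out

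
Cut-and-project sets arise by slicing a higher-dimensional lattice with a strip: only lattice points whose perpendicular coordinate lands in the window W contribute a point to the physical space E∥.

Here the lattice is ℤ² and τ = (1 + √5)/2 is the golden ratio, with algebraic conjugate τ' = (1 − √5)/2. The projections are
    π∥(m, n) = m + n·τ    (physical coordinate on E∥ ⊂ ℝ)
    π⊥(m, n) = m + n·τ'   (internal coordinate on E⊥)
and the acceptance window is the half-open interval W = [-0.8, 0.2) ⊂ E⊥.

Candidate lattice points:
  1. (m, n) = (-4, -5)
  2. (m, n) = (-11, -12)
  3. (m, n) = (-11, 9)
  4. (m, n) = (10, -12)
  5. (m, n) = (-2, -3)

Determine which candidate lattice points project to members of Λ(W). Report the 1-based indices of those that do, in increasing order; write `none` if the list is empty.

5

Compute τ' = (1−√5)/2 = -0.61803, so π⊥(m,n) = m -0.61803·n.
#1 (-4,-5): internal coord -4 + (-5)·τ' = -0.90983; -0.90983 ∉ [-0.8, 0.2) → out
#2 (-11,-12): internal coord -11 + (-12)·τ' = -3.58359; -3.58359 ∉ [-0.8, 0.2) → out
#3 (-11,9): internal coord -11 + (9)·τ' = -16.56231; -16.56231 ∉ [-0.8, 0.2) → out
#4 (10,-12): internal coord 10 + (-12)·τ' = +17.41641; +17.41641 ∉ [-0.8, 0.2) → out
#5 (-2,-3): internal coord -2 + (-3)·τ' = -0.14590; -0.14590 ∈ [-0.8, 0.2) → IN Λ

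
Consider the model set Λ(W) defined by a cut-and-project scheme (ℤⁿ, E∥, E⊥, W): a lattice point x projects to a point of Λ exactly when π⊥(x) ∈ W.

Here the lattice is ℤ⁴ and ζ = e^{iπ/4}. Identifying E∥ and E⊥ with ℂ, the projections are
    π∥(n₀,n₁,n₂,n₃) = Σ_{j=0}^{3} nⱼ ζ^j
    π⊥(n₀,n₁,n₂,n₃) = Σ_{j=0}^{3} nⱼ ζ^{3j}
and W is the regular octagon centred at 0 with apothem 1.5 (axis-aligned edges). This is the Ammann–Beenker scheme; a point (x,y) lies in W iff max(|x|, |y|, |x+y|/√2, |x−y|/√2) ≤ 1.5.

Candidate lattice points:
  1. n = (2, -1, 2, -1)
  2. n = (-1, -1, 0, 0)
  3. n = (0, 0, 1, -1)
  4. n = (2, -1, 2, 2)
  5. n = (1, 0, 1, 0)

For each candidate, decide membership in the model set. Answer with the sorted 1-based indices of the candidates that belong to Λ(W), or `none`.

2, 5

With ζ = e^{iπ/4} the internal vectors are ζ^0,ζ^3,ζ^6,ζ^9.
#1 (2, -1, 2, -1): internal (2.00000, -3.41421); octagon support 3.82843 vs apothem 1.5 → ∉ W
#2 (-1, -1, 0, 0): internal (-0.29289, -0.70711); octagon support 0.70711 vs apothem 1.5 → ∈ W
#3 (0, 0, 1, -1): internal (-0.70711, -1.70711); octagon support 1.70711 vs apothem 1.5 → ∉ W
#4 (2, -1, 2, 2): internal (4.12132, -1.29289); octagon support 4.12132 vs apothem 1.5 → ∉ W
#5 (1, 0, 1, 0): internal (1.00000, -1.00000); octagon support 1.41421 vs apothem 1.5 → ∈ W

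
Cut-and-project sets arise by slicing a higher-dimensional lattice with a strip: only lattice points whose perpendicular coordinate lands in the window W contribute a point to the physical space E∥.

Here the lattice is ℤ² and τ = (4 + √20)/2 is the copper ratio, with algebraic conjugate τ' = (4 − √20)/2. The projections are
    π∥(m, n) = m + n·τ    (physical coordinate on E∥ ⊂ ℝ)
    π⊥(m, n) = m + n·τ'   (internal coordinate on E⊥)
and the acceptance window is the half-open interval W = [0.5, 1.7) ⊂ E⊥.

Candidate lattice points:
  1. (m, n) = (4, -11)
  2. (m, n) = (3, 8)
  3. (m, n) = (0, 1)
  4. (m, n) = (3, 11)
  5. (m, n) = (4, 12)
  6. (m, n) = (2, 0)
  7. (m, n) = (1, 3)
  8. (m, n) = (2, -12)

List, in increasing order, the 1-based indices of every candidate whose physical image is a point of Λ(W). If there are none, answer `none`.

τ' = (4−√20)/2 ≈ -0.236068.
#1 (4,-11): internal coord 4 + (-11)·τ' = +6.596748; +6.596748 ∉ [0.5, 1.7) → out
#2 (3,8): internal coord 3 + (8)·τ' = +1.111456; +1.111456 ∈ [0.5, 1.7) → IN Λ
#3 (0,1): internal coord 0 + (1)·τ' = -0.236068; -0.236068 ∉ [0.5, 1.7) → out
#4 (3,11): internal coord 3 + (11)·τ' = +0.403252; +0.403252 ∉ [0.5, 1.7) → out
#5 (4,12): internal coord 4 + (12)·τ' = +1.167184; +1.167184 ∈ [0.5, 1.7) → IN Λ
#6 (2,0): internal coord 2 + (0)·τ' = +2.000000; +2.000000 ∉ [0.5, 1.7) → out
#7 (1,3): internal coord 1 + (3)·τ' = +0.291796; +0.291796 ∉ [0.5, 1.7) → out
#8 (2,-12): internal coord 2 + (-12)·τ' = +4.832816; +4.832816 ∉ [0.5, 1.7) → out

2, 5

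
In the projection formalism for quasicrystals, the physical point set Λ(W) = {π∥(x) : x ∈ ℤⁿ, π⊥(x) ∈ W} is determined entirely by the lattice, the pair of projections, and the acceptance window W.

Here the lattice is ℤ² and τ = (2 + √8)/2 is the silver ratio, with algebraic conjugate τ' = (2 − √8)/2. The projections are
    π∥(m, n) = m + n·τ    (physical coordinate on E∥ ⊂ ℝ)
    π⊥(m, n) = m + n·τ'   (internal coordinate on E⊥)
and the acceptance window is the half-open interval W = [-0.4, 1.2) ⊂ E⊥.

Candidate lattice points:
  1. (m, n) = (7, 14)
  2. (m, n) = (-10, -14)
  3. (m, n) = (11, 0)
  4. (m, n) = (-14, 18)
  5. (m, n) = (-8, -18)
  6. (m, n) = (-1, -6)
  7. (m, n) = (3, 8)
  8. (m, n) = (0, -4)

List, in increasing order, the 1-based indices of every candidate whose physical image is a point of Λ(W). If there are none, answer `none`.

τ' = (2−√8)/2 ≈ -0.4142.
#1 (7,14): internal coord 7 + (14)·τ' = +1.2010; +1.2010 ∉ [-0.4, 1.2) → out
#2 (-10,-14): internal coord -10 + (-14)·τ' = -4.2010; -4.2010 ∉ [-0.4, 1.2) → out
#3 (11,0): internal coord 11 + (0)·τ' = +11.0000; +11.0000 ∉ [-0.4, 1.2) → out
#4 (-14,18): internal coord -14 + (18)·τ' = -21.4558; -21.4558 ∉ [-0.4, 1.2) → out
#5 (-8,-18): internal coord -8 + (-18)·τ' = -0.5442; -0.5442 ∉ [-0.4, 1.2) → out
#6 (-1,-6): internal coord -1 + (-6)·τ' = +1.4853; +1.4853 ∉ [-0.4, 1.2) → out
#7 (3,8): internal coord 3 + (8)·τ' = -0.3137; -0.3137 ∈ [-0.4, 1.2) → IN Λ
#8 (0,-4): internal coord 0 + (-4)·τ' = +1.6569; +1.6569 ∉ [-0.4, 1.2) → out

7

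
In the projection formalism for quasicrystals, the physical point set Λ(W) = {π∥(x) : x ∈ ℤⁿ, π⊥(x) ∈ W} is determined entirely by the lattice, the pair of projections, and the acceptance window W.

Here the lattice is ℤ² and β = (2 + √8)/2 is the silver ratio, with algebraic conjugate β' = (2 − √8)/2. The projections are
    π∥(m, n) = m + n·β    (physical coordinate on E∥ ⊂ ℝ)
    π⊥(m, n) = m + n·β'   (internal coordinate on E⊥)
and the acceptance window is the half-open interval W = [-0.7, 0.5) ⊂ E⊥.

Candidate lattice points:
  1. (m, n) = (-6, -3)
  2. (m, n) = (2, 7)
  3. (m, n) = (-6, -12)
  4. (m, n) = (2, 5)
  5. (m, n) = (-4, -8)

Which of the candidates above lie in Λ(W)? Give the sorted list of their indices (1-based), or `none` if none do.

4, 5

Compute β' = (2−√8)/2 = -0.414214, so π⊥(m,n) = m -0.414214·n.
#1 (-6,-3): internal coord -6 + (-3)·β' = -4.757359; -4.757359 ∉ [-0.7, 0.5) → out
#2 (2,7): internal coord 2 + (7)·β' = -0.899495; -0.899495 ∉ [-0.7, 0.5) → out
#3 (-6,-12): internal coord -6 + (-12)·β' = -1.029437; -1.029437 ∉ [-0.7, 0.5) → out
#4 (2,5): internal coord 2 + (5)·β' = -0.071068; -0.071068 ∈ [-0.7, 0.5) → IN Λ
#5 (-4,-8): internal coord -4 + (-8)·β' = -0.686292; -0.686292 ∈ [-0.7, 0.5) → IN Λ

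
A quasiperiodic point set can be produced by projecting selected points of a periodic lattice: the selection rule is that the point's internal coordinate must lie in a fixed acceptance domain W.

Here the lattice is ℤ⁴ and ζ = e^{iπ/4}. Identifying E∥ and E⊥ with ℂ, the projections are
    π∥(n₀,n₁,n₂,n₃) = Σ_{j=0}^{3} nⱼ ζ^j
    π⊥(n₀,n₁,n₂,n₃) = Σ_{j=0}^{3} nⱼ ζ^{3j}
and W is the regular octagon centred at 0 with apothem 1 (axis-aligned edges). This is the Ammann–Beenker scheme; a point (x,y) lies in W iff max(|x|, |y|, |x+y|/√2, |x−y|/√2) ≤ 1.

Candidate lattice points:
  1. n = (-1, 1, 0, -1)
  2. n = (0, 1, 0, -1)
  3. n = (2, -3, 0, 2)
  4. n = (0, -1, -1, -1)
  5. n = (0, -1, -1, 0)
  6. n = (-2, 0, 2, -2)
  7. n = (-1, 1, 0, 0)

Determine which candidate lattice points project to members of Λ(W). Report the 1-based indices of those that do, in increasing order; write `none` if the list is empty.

With ζ = e^{iπ/4} the internal vectors are ζ^0,ζ^3,ζ^6,ζ^9.
#1 (-1, 1, 0, -1): internal (-2.41421, 0.00000); octagon support 2.41421 vs apothem 1 → ∉ W
#2 (0, 1, 0, -1): internal (-1.41421, 0.00000); octagon support 1.41421 vs apothem 1 → ∉ W
#3 (2, -3, 0, 2): internal (5.53553, -0.70711); octagon support 5.53553 vs apothem 1 → ∉ W
#4 (0, -1, -1, -1): internal (0.00000, -0.41421); octagon support 0.41421 vs apothem 1 → ∈ W
#5 (0, -1, -1, 0): internal (0.70711, 0.29289); octagon support 0.70711 vs apothem 1 → ∈ W
#6 (-2, 0, 2, -2): internal (-3.41421, -3.41421); octagon support 4.82843 vs apothem 1 → ∉ W
#7 (-1, 1, 0, 0): internal (-1.70711, 0.70711); octagon support 1.70711 vs apothem 1 → ∉ W

4, 5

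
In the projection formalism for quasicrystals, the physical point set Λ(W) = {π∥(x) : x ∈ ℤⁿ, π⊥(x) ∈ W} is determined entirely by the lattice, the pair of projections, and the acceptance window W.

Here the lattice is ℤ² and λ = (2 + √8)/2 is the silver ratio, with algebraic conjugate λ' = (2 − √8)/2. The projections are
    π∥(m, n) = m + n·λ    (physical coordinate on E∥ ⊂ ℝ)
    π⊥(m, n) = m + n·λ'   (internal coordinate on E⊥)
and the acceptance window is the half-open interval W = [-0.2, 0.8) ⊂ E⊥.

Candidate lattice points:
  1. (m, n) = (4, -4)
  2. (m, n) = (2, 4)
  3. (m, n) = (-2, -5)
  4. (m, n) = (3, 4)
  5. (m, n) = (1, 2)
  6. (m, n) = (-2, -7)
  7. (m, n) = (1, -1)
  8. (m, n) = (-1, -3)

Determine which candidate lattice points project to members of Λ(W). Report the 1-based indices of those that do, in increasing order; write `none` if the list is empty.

Numerically λ ≈ 2.414214 and λ' = −1/λ ≈ -0.414214.
[1] lift (4,-4): star map gives 5.656854; window check -0.2 ≤ 5.656854 < 0.8 is false → out
[2] lift (2,4): star map gives 0.343146; window check -0.2 ≤ 0.343146 < 0.8 is true → IN Λ
[3] lift (-2,-5): star map gives 0.071068; window check -0.2 ≤ 0.071068 < 0.8 is true → IN Λ
[4] lift (3,4): star map gives 1.343146; window check -0.2 ≤ 1.343146 < 0.8 is false → out
[5] lift (1,2): star map gives 0.171573; window check -0.2 ≤ 0.171573 < 0.8 is true → IN Λ
[6] lift (-2,-7): star map gives 0.899495; window check -0.2 ≤ 0.899495 < 0.8 is false → out
[7] lift (1,-1): star map gives 1.414214; window check -0.2 ≤ 1.414214 < 0.8 is false → out
[8] lift (-1,-3): star map gives 0.242641; window check -0.2 ≤ 0.242641 < 0.8 is true → IN Λ

2, 3, 5, 8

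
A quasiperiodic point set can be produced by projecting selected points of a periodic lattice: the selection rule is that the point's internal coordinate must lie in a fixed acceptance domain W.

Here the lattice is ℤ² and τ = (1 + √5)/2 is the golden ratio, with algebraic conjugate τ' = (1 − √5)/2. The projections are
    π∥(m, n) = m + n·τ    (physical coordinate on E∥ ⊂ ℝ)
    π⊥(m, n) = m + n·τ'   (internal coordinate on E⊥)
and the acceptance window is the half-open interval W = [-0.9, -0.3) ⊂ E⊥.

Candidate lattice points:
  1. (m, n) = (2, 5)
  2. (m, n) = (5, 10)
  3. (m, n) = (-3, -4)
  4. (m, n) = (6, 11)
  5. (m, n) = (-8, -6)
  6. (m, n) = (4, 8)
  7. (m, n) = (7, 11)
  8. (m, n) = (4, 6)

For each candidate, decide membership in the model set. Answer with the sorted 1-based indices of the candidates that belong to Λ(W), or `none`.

Compute τ' = (1−√5)/2 = -0.618034, so π⊥(m,n) = m -0.618034·n.
#1 (2,5): internal coord 2 + (5)·τ' = -1.090170; -1.090170 ∉ [-0.9, -0.3) → out
#2 (5,10): internal coord 5 + (10)·τ' = -1.180340; -1.180340 ∉ [-0.9, -0.3) → out
#3 (-3,-4): internal coord -3 + (-4)·τ' = -0.527864; -0.527864 ∈ [-0.9, -0.3) → IN Λ
#4 (6,11): internal coord 6 + (11)·τ' = -0.798374; -0.798374 ∈ [-0.9, -0.3) → IN Λ
#5 (-8,-6): internal coord -8 + (-6)·τ' = -4.291796; -4.291796 ∉ [-0.9, -0.3) → out
#6 (4,8): internal coord 4 + (8)·τ' = -0.944272; -0.944272 ∉ [-0.9, -0.3) → out
#7 (7,11): internal coord 7 + (11)·τ' = +0.201626; +0.201626 ∉ [-0.9, -0.3) → out
#8 (4,6): internal coord 4 + (6)·τ' = +0.291796; +0.291796 ∉ [-0.9, -0.3) → out

3, 4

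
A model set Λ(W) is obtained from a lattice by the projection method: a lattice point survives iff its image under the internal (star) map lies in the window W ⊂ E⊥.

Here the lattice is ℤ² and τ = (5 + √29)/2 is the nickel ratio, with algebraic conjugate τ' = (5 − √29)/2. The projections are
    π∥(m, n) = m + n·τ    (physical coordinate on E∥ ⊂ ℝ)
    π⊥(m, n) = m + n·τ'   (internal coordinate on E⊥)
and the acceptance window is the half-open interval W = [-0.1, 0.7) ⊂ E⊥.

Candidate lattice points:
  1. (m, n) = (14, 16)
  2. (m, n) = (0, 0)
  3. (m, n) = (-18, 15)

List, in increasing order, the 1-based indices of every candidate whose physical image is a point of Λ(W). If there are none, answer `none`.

Compute τ' = (5−√29)/2 = -0.1926, so π⊥(m,n) = m -0.1926·n.
[1] lift (14,16): star map gives 10.9187; window check -0.1 ≤ 10.9187 < 0.7 is false → out
[2] lift (0,0): star map gives 0.0000; window check -0.1 ≤ 0.0000 < 0.7 is true → IN Λ
[3] lift (-18,15): star map gives -20.8887; window check -0.1 ≤ -20.8887 < 0.7 is false → out

2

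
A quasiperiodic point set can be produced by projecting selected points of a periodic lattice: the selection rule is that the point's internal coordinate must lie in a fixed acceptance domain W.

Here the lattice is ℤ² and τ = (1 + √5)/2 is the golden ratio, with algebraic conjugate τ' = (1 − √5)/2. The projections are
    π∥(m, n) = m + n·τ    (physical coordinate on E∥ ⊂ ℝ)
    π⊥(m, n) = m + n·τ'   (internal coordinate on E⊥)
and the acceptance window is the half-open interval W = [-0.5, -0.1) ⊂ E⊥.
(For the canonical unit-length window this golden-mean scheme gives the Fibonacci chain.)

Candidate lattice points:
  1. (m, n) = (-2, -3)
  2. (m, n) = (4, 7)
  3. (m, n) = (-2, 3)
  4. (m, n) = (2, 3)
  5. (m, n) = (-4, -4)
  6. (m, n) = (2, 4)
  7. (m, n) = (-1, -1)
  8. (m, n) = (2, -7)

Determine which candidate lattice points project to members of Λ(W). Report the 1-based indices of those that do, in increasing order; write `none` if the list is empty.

1, 2, 6, 7

Compute τ' = (1−√5)/2 = -0.61803, so π⊥(m,n) = m -0.61803·n.
[1] lift (-2,-3): star map gives -0.14590; window check -0.5 ≤ -0.14590 < -0.1 is true → IN Λ
[2] lift (4,7): star map gives -0.32624; window check -0.5 ≤ -0.32624 < -0.1 is true → IN Λ
[3] lift (-2,3): star map gives -3.85410; window check -0.5 ≤ -3.85410 < -0.1 is false → out
[4] lift (2,3): star map gives 0.14590; window check -0.5 ≤ 0.14590 < -0.1 is false → out
[5] lift (-4,-4): star map gives -1.52786; window check -0.5 ≤ -1.52786 < -0.1 is false → out
[6] lift (2,4): star map gives -0.47214; window check -0.5 ≤ -0.47214 < -0.1 is true → IN Λ
[7] lift (-1,-1): star map gives -0.38197; window check -0.5 ≤ -0.38197 < -0.1 is true → IN Λ
[8] lift (2,-7): star map gives 6.32624; window check -0.5 ≤ 6.32624 < -0.1 is false → out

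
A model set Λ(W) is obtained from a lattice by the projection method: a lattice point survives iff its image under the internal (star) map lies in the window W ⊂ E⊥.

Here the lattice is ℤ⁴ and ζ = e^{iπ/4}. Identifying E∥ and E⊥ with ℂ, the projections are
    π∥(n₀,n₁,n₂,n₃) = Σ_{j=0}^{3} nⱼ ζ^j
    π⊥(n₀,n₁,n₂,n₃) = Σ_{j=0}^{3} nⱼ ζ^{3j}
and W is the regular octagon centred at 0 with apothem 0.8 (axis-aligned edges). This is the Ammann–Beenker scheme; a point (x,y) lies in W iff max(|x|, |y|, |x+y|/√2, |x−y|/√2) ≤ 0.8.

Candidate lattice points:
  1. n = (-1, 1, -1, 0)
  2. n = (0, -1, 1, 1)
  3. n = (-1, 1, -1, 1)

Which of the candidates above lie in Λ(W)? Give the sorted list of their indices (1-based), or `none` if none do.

With ζ = e^{iπ/4} the internal vectors are ζ^0,ζ^3,ζ^6,ζ^9.
#1 (-1, 1, -1, 0): internal (-1.70711, 1.70711); octagon support 2.41421 vs apothem 0.8 → ∉ W
#2 (0, -1, 1, 1): internal (1.41421, -1.00000); octagon support 1.70711 vs apothem 0.8 → ∉ W
#3 (-1, 1, -1, 1): internal (-1.00000, 2.41421); octagon support 2.41421 vs apothem 0.8 → ∉ W

none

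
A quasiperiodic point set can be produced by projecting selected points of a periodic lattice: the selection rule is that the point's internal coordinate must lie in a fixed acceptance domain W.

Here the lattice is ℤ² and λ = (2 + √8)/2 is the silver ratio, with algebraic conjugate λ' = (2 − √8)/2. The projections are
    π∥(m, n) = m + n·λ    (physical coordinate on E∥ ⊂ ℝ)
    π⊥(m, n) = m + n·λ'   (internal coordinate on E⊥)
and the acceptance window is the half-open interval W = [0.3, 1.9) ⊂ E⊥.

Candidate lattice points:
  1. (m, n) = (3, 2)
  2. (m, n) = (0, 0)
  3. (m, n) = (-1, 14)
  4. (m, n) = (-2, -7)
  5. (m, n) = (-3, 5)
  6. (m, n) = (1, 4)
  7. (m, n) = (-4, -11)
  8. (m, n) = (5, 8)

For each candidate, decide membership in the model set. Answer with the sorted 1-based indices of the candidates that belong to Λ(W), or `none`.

4, 7, 8

λ' = (2−√8)/2 ≈ -0.414214.
#1 (3,2): internal coord 3 + (2)·λ' = +2.171573; +2.171573 ∉ [0.3, 1.9) → out
#2 (0,0): internal coord 0 + (0)·λ' = +0.000000; +0.000000 ∉ [0.3, 1.9) → out
#3 (-1,14): internal coord -1 + (14)·λ' = -6.798990; -6.798990 ∉ [0.3, 1.9) → out
#4 (-2,-7): internal coord -2 + (-7)·λ' = +0.899495; +0.899495 ∈ [0.3, 1.9) → IN Λ
#5 (-3,5): internal coord -3 + (5)·λ' = -5.071068; -5.071068 ∉ [0.3, 1.9) → out
#6 (1,4): internal coord 1 + (4)·λ' = -0.656854; -0.656854 ∉ [0.3, 1.9) → out
#7 (-4,-11): internal coord -4 + (-11)·λ' = +0.556349; +0.556349 ∈ [0.3, 1.9) → IN Λ
#8 (5,8): internal coord 5 + (8)·λ' = +1.686292; +1.686292 ∈ [0.3, 1.9) → IN Λ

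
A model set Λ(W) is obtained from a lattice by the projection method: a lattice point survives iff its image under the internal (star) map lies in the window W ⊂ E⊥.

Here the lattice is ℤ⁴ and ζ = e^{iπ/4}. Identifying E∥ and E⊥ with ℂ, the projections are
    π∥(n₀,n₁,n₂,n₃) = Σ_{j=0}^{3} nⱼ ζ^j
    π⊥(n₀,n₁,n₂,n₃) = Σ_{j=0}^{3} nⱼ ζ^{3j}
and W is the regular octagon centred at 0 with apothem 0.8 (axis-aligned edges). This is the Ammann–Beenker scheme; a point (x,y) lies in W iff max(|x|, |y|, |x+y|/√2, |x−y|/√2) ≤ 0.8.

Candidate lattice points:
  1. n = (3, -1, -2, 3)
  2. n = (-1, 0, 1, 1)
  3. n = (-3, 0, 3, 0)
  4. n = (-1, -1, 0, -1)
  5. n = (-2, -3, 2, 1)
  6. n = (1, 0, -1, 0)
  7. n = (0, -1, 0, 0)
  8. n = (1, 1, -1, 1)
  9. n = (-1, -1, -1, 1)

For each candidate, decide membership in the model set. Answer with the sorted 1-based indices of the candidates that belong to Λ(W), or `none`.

2

Internal map: ζ^{3j} for j=0..3 gives (1,0), (−√2/2,√2/2), (0,−1), (√2/2,√2/2).
#1 (3, -1, -2, 3): internal (5.828427, 3.414214); octagon support 6.535534 vs apothem 0.8 → ∉ W
#2 (-1, 0, 1, 1): internal (-0.292893, -0.292893); octagon support 0.414214 vs apothem 0.8 → ∈ W
#3 (-3, 0, 3, 0): internal (-3.000000, -3.000000); octagon support 4.242641 vs apothem 0.8 → ∉ W
#4 (-1, -1, 0, -1): internal (-1.000000, -1.414214); octagon support 1.707107 vs apothem 0.8 → ∉ W
#5 (-2, -3, 2, 1): internal (0.828427, -3.414214); octagon support 3.414214 vs apothem 0.8 → ∉ W
#6 (1, 0, -1, 0): internal (1.000000, 1.000000); octagon support 1.414214 vs apothem 0.8 → ∉ W
#7 (0, -1, 0, 0): internal (0.707107, -0.707107); octagon support 1.000000 vs apothem 0.8 → ∉ W
#8 (1, 1, -1, 1): internal (1.000000, 2.414214); octagon support 2.414214 vs apothem 0.8 → ∉ W
#9 (-1, -1, -1, 1): internal (0.414214, 1.000000); octagon support 1.000000 vs apothem 0.8 → ∉ W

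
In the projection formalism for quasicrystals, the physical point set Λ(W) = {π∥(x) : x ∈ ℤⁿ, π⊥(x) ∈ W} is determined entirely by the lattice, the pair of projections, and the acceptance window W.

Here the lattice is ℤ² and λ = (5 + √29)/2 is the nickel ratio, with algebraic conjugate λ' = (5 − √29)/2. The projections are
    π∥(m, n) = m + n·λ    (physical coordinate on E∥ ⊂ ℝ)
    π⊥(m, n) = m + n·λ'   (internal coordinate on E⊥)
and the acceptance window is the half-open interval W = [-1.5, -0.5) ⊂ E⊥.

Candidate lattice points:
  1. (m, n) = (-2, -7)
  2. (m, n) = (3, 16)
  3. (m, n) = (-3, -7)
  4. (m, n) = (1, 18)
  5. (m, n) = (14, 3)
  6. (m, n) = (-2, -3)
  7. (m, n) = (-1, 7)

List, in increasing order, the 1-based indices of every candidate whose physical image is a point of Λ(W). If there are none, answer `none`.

Compute λ' = (5−√29)/2 = -0.19258, so π⊥(m,n) = m -0.19258·n.
candidate 1: (m,n)=(-2,-7) → π∥ = -2-7·λ ≈ -38.34808, π⊥ = -2-7·λ' ≈ -0.65192 ∈ [-1.5, -0.5) ⇒ IN Λ
candidate 2: (m,n)=(3,16) → π∥ = 3+16·λ ≈ 86.08132, π⊥ = 3+16·λ' ≈ -0.08132 ∉ [-1.5, -0.5) ⇒ out
candidate 3: (m,n)=(-3,-7) → π∥ = -3-7·λ ≈ -39.34808, π⊥ = -3-7·λ' ≈ -1.65192 ∉ [-1.5, -0.5) ⇒ out
candidate 4: (m,n)=(1,18) → π∥ = 1+18·λ ≈ 94.46648, π⊥ = 1+18·λ' ≈ -2.46648 ∉ [-1.5, -0.5) ⇒ out
candidate 5: (m,n)=(14,3) → π∥ = 14+3·λ ≈ 29.57775, π⊥ = 14+3·λ' ≈ 13.42225 ∉ [-1.5, -0.5) ⇒ out
candidate 6: (m,n)=(-2,-3) → π∥ = -2-3·λ ≈ -17.57775, π⊥ = -2-3·λ' ≈ -1.42225 ∈ [-1.5, -0.5) ⇒ IN Λ
candidate 7: (m,n)=(-1,7) → π∥ = -1+7·λ ≈ 35.34808, π⊥ = -1+7·λ' ≈ -2.34808 ∉ [-1.5, -0.5) ⇒ out

1, 6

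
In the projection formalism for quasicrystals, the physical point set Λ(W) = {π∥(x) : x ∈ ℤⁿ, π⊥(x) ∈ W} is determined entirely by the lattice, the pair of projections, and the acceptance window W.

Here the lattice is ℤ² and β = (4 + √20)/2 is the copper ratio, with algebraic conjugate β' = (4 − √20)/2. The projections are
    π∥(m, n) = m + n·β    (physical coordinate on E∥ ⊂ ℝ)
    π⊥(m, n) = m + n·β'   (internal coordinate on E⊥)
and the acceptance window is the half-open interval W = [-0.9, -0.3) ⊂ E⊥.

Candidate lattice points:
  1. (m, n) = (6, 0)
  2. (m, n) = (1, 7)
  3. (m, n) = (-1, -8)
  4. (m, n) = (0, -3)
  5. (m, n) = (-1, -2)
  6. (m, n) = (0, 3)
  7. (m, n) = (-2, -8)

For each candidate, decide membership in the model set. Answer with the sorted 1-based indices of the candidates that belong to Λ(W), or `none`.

Compute β' = (4−√20)/2 = -0.23607, so π⊥(m,n) = m -0.23607·n.
#1 (6,0): internal coord 6 + (0)·β' = +6.00000; +6.00000 ∉ [-0.9, -0.3) → out
#2 (1,7): internal coord 1 + (7)·β' = -0.65248; -0.65248 ∈ [-0.9, -0.3) → IN Λ
#3 (-1,-8): internal coord -1 + (-8)·β' = +0.88854; +0.88854 ∉ [-0.9, -0.3) → out
#4 (0,-3): internal coord 0 + (-3)·β' = +0.70820; +0.70820 ∉ [-0.9, -0.3) → out
#5 (-1,-2): internal coord -1 + (-2)·β' = -0.52786; -0.52786 ∈ [-0.9, -0.3) → IN Λ
#6 (0,3): internal coord 0 + (3)·β' = -0.70820; -0.70820 ∈ [-0.9, -0.3) → IN Λ
#7 (-2,-8): internal coord -2 + (-8)·β' = -0.11146; -0.11146 ∉ [-0.9, -0.3) → out

2, 5, 6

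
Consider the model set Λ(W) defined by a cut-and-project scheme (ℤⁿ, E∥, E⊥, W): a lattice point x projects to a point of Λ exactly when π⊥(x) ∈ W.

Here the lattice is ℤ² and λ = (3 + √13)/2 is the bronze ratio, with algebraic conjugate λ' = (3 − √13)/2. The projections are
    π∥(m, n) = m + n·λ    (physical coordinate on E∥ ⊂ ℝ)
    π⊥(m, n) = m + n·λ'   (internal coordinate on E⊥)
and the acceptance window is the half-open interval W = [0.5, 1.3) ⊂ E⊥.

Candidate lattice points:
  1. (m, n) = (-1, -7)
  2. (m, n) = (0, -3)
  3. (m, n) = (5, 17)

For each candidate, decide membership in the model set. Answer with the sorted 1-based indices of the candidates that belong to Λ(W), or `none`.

1, 2

Numerically λ ≈ 3.302776 and λ' = −1/λ ≈ -0.302776.
candidate 1: (m,n)=(-1,-7) → π∥ = -1-7·λ ≈ -24.119429, π⊥ = -1-7·λ' ≈ 1.119429 ∈ [0.5, 1.3) ⇒ IN Λ
candidate 2: (m,n)=(0,-3) → π∥ = 0-3·λ ≈ -9.908327, π⊥ = 0-3·λ' ≈ 0.908327 ∈ [0.5, 1.3) ⇒ IN Λ
candidate 3: (m,n)=(5,17) → π∥ = 5+17·λ ≈ 61.147186, π⊥ = 5+17·λ' ≈ -0.147186 ∉ [0.5, 1.3) ⇒ out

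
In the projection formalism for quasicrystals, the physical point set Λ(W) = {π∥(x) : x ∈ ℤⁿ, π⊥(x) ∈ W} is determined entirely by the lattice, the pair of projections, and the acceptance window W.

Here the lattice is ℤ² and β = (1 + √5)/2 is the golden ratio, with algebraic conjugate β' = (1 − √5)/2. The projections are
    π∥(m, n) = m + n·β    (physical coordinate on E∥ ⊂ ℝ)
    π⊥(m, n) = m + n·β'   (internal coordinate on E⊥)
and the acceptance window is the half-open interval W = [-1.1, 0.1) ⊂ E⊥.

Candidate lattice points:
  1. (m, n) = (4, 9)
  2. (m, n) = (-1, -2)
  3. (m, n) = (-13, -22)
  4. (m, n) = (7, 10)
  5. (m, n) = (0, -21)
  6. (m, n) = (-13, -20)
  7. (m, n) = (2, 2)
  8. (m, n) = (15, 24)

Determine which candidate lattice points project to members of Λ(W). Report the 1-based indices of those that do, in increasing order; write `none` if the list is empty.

6

Numerically β ≈ 1.6180 and β' = −1/β ≈ -0.6180.
[1] lift (4,9): star map gives -1.5623; window check -1.1 ≤ -1.5623 < 0.1 is false → out
[2] lift (-1,-2): star map gives 0.2361; window check -1.1 ≤ 0.2361 < 0.1 is false → out
[3] lift (-13,-22): star map gives 0.5967; window check -1.1 ≤ 0.5967 < 0.1 is false → out
[4] lift (7,10): star map gives 0.8197; window check -1.1 ≤ 0.8197 < 0.1 is false → out
[5] lift (0,-21): star map gives 12.9787; window check -1.1 ≤ 12.9787 < 0.1 is false → out
[6] lift (-13,-20): star map gives -0.6393; window check -1.1 ≤ -0.6393 < 0.1 is true → IN Λ
[7] lift (2,2): star map gives 0.7639; window check -1.1 ≤ 0.7639 < 0.1 is false → out
[8] lift (15,24): star map gives 0.1672; window check -1.1 ≤ 0.1672 < 0.1 is false → out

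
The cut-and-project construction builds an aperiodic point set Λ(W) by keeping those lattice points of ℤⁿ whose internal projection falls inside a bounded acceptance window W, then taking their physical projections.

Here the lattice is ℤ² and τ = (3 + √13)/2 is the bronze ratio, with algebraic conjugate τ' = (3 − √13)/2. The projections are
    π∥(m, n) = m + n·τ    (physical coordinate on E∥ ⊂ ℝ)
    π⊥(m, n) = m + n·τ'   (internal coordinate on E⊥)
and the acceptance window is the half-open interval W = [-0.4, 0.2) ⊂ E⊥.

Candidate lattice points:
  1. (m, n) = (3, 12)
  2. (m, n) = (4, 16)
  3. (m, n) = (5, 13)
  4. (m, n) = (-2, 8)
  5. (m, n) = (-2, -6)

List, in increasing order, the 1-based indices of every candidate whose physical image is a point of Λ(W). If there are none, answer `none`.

5

Numerically τ ≈ 3.30278 and τ' = −1/τ ≈ -0.30278.
[1] lift (3,12): star map gives -0.63331; window check -0.4 ≤ -0.63331 < 0.2 is false → out
[2] lift (4,16): star map gives -0.84441; window check -0.4 ≤ -0.84441 < 0.2 is false → out
[3] lift (5,13): star map gives 1.06392; window check -0.4 ≤ 1.06392 < 0.2 is false → out
[4] lift (-2,8): star map gives -4.42221; window check -0.4 ≤ -4.42221 < 0.2 is false → out
[5] lift (-2,-6): star map gives -0.18335; window check -0.4 ≤ -0.18335 < 0.2 is true → IN Λ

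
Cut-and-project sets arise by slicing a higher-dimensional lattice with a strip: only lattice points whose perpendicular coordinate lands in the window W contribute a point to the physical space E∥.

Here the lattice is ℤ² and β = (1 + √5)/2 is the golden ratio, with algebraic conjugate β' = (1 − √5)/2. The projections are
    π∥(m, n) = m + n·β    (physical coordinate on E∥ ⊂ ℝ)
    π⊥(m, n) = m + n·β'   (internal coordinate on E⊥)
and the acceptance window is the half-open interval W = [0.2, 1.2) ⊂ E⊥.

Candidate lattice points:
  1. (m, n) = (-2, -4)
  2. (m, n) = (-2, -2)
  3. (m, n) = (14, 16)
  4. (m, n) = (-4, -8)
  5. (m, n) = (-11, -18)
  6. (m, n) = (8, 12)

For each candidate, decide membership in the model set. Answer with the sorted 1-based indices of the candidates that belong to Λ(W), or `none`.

β' = (1−√5)/2 ≈ -0.618034.
#1 (-2,-4): internal coord -2 + (-4)·β' = +0.472136; +0.472136 ∈ [0.2, 1.2) → IN Λ
#2 (-2,-2): internal coord -2 + (-2)·β' = -0.763932; -0.763932 ∉ [0.2, 1.2) → out
#3 (14,16): internal coord 14 + (16)·β' = +4.111456; +4.111456 ∉ [0.2, 1.2) → out
#4 (-4,-8): internal coord -4 + (-8)·β' = +0.944272; +0.944272 ∈ [0.2, 1.2) → IN Λ
#5 (-11,-18): internal coord -11 + (-18)·β' = +0.124612; +0.124612 ∉ [0.2, 1.2) → out
#6 (8,12): internal coord 8 + (12)·β' = +0.583592; +0.583592 ∈ [0.2, 1.2) → IN Λ

1, 4, 6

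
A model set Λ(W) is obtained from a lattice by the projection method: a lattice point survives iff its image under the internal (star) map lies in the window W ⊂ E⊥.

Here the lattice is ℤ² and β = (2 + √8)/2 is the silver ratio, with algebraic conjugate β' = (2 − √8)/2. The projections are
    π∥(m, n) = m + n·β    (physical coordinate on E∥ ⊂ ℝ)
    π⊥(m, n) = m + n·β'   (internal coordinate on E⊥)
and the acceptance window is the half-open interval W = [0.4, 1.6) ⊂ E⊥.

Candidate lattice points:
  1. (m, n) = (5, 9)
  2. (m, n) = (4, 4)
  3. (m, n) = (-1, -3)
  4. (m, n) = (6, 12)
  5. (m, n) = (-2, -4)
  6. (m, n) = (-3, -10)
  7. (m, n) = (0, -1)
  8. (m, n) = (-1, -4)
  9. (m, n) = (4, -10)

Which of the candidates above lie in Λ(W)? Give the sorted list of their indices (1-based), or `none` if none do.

1, 4, 6, 7, 8

Numerically β ≈ 2.41421 and β' = −1/β ≈ -0.41421.
[1] lift (5,9): star map gives 1.27208; window check 0.4 ≤ 1.27208 < 1.6 is true → IN Λ
[2] lift (4,4): star map gives 2.34315; window check 0.4 ≤ 2.34315 < 1.6 is false → out
[3] lift (-1,-3): star map gives 0.24264; window check 0.4 ≤ 0.24264 < 1.6 is false → out
[4] lift (6,12): star map gives 1.02944; window check 0.4 ≤ 1.02944 < 1.6 is true → IN Λ
[5] lift (-2,-4): star map gives -0.34315; window check 0.4 ≤ -0.34315 < 1.6 is false → out
[6] lift (-3,-10): star map gives 1.14214; window check 0.4 ≤ 1.14214 < 1.6 is true → IN Λ
[7] lift (0,-1): star map gives 0.41421; window check 0.4 ≤ 0.41421 < 1.6 is true → IN Λ
[8] lift (-1,-4): star map gives 0.65685; window check 0.4 ≤ 0.65685 < 1.6 is true → IN Λ
[9] lift (4,-10): star map gives 8.14214; window check 0.4 ≤ 8.14214 < 1.6 is false → out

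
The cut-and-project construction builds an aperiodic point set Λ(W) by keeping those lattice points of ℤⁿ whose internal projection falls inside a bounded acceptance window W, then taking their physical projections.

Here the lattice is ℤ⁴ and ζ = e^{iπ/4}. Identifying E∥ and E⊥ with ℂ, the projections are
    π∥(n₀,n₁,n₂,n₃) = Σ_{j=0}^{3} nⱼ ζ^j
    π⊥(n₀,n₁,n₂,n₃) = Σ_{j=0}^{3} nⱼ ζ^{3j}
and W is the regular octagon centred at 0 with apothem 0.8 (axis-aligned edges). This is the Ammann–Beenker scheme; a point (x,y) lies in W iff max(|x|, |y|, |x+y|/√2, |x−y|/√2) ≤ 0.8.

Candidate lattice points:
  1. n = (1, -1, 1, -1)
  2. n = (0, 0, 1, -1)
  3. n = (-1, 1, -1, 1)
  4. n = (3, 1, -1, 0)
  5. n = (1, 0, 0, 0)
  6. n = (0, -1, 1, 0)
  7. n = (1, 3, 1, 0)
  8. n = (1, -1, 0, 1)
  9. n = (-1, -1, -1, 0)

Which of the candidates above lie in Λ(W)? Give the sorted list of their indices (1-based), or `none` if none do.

9

With ζ = e^{iπ/4} the internal vectors are ζ^0,ζ^3,ζ^6,ζ^9.
#1 (1, -1, 1, -1): internal (1.0000, -2.4142); octagon support 2.4142 vs apothem 0.8 → ∉ W
#2 (0, 0, 1, -1): internal (-0.7071, -1.7071); octagon support 1.7071 vs apothem 0.8 → ∉ W
#3 (-1, 1, -1, 1): internal (-1.0000, 2.4142); octagon support 2.4142 vs apothem 0.8 → ∉ W
#4 (3, 1, -1, 0): internal (2.2929, 1.7071); octagon support 2.8284 vs apothem 0.8 → ∉ W
#5 (1, 0, 0, 0): internal (1.0000, 0.0000); octagon support 1.0000 vs apothem 0.8 → ∉ W
#6 (0, -1, 1, 0): internal (0.7071, -1.7071); octagon support 1.7071 vs apothem 0.8 → ∉ W
#7 (1, 3, 1, 0): internal (-1.1213, 1.1213); octagon support 1.5858 vs apothem 0.8 → ∉ W
#8 (1, -1, 0, 1): internal (2.4142, 0.0000); octagon support 2.4142 vs apothem 0.8 → ∉ W
#9 (-1, -1, -1, 0): internal (-0.2929, 0.2929); octagon support 0.4142 vs apothem 0.8 → ∈ W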